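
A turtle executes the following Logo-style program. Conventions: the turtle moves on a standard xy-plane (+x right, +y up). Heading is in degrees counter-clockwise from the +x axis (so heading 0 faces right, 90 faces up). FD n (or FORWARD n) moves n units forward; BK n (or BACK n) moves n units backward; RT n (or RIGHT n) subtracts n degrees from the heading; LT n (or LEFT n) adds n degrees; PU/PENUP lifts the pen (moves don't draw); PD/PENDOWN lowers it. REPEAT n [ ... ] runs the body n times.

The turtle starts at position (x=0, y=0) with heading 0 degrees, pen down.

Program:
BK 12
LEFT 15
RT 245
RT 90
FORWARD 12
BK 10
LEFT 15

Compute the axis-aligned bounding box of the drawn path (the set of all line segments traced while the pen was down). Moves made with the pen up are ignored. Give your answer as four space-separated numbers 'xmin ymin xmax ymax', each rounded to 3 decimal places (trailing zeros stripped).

Executing turtle program step by step:
Start: pos=(0,0), heading=0, pen down
BK 12: (0,0) -> (-12,0) [heading=0, draw]
LT 15: heading 0 -> 15
RT 245: heading 15 -> 130
RT 90: heading 130 -> 40
FD 12: (-12,0) -> (-2.807,7.713) [heading=40, draw]
BK 10: (-2.807,7.713) -> (-10.468,1.286) [heading=40, draw]
LT 15: heading 40 -> 55
Final: pos=(-10.468,1.286), heading=55, 3 segment(s) drawn

Segment endpoints: x in {-12, -10.468, -2.807, 0}, y in {0, 1.286, 7.713}
xmin=-12, ymin=0, xmax=0, ymax=7.713

Answer: -12 0 0 7.713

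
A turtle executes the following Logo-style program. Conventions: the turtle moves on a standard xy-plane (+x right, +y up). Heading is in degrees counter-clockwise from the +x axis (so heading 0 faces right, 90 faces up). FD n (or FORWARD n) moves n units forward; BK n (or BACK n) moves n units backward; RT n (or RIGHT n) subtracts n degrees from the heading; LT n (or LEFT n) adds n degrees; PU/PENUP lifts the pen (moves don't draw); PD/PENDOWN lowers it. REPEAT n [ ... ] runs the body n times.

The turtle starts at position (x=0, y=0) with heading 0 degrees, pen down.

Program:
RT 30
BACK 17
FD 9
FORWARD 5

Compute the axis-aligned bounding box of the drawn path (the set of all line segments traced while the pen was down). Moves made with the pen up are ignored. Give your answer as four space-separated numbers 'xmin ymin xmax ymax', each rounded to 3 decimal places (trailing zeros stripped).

Executing turtle program step by step:
Start: pos=(0,0), heading=0, pen down
RT 30: heading 0 -> 330
BK 17: (0,0) -> (-14.722,8.5) [heading=330, draw]
FD 9: (-14.722,8.5) -> (-6.928,4) [heading=330, draw]
FD 5: (-6.928,4) -> (-2.598,1.5) [heading=330, draw]
Final: pos=(-2.598,1.5), heading=330, 3 segment(s) drawn

Segment endpoints: x in {-14.722, -6.928, -2.598, 0}, y in {0, 1.5, 4, 8.5}
xmin=-14.722, ymin=0, xmax=0, ymax=8.5

Answer: -14.722 0 0 8.5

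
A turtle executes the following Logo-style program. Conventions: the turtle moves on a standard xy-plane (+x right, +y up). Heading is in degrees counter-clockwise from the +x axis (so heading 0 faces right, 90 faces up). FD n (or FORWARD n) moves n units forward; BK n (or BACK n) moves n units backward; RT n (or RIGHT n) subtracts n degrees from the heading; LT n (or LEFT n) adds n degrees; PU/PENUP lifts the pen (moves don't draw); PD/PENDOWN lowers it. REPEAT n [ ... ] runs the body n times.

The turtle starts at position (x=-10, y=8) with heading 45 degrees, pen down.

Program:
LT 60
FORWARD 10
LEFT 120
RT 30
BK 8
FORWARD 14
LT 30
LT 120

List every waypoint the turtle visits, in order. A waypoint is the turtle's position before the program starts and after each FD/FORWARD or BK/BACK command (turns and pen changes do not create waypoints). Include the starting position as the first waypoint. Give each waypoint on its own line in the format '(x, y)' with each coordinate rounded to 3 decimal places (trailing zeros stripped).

Executing turtle program step by step:
Start: pos=(-10,8), heading=45, pen down
LT 60: heading 45 -> 105
FD 10: (-10,8) -> (-12.588,17.659) [heading=105, draw]
LT 120: heading 105 -> 225
RT 30: heading 225 -> 195
BK 8: (-12.588,17.659) -> (-4.861,19.73) [heading=195, draw]
FD 14: (-4.861,19.73) -> (-18.384,16.106) [heading=195, draw]
LT 30: heading 195 -> 225
LT 120: heading 225 -> 345
Final: pos=(-18.384,16.106), heading=345, 3 segment(s) drawn
Waypoints (4 total):
(-10, 8)
(-12.588, 17.659)
(-4.861, 19.73)
(-18.384, 16.106)

Answer: (-10, 8)
(-12.588, 17.659)
(-4.861, 19.73)
(-18.384, 16.106)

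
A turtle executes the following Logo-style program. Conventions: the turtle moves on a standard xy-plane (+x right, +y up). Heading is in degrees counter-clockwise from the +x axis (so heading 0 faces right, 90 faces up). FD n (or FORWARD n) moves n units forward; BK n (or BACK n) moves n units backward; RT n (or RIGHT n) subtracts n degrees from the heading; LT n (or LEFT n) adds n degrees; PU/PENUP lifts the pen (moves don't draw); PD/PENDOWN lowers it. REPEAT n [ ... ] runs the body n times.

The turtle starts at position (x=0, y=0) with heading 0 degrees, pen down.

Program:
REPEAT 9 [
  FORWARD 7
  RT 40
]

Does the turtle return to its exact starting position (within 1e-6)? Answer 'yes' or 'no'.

Executing turtle program step by step:
Start: pos=(0,0), heading=0, pen down
REPEAT 9 [
  -- iteration 1/9 --
  FD 7: (0,0) -> (7,0) [heading=0, draw]
  RT 40: heading 0 -> 320
  -- iteration 2/9 --
  FD 7: (7,0) -> (12.362,-4.5) [heading=320, draw]
  RT 40: heading 320 -> 280
  -- iteration 3/9 --
  FD 7: (12.362,-4.5) -> (13.578,-11.393) [heading=280, draw]
  RT 40: heading 280 -> 240
  -- iteration 4/9 --
  FD 7: (13.578,-11.393) -> (10.078,-17.455) [heading=240, draw]
  RT 40: heading 240 -> 200
  -- iteration 5/9 --
  FD 7: (10.078,-17.455) -> (3.5,-19.849) [heading=200, draw]
  RT 40: heading 200 -> 160
  -- iteration 6/9 --
  FD 7: (3.5,-19.849) -> (-3.078,-17.455) [heading=160, draw]
  RT 40: heading 160 -> 120
  -- iteration 7/9 --
  FD 7: (-3.078,-17.455) -> (-6.578,-11.393) [heading=120, draw]
  RT 40: heading 120 -> 80
  -- iteration 8/9 --
  FD 7: (-6.578,-11.393) -> (-5.362,-4.5) [heading=80, draw]
  RT 40: heading 80 -> 40
  -- iteration 9/9 --
  FD 7: (-5.362,-4.5) -> (0,0) [heading=40, draw]
  RT 40: heading 40 -> 0
]
Final: pos=(0,0), heading=0, 9 segment(s) drawn

Start position: (0, 0)
Final position: (0, 0)
Distance = 0; < 1e-6 -> CLOSED

Answer: yes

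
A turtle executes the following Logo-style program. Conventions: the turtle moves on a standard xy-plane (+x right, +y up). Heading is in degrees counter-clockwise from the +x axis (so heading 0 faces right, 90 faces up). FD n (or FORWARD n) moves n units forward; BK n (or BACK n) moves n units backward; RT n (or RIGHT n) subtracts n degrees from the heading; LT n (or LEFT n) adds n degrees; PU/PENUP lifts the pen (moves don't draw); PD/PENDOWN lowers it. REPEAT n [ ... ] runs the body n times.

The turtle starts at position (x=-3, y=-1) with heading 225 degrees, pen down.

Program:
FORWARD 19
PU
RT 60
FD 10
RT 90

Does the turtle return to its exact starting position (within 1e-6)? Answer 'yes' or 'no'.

Executing turtle program step by step:
Start: pos=(-3,-1), heading=225, pen down
FD 19: (-3,-1) -> (-16.435,-14.435) [heading=225, draw]
PU: pen up
RT 60: heading 225 -> 165
FD 10: (-16.435,-14.435) -> (-26.094,-11.847) [heading=165, move]
RT 90: heading 165 -> 75
Final: pos=(-26.094,-11.847), heading=75, 1 segment(s) drawn

Start position: (-3, -1)
Final position: (-26.094, -11.847)
Distance = 25.515; >= 1e-6 -> NOT closed

Answer: no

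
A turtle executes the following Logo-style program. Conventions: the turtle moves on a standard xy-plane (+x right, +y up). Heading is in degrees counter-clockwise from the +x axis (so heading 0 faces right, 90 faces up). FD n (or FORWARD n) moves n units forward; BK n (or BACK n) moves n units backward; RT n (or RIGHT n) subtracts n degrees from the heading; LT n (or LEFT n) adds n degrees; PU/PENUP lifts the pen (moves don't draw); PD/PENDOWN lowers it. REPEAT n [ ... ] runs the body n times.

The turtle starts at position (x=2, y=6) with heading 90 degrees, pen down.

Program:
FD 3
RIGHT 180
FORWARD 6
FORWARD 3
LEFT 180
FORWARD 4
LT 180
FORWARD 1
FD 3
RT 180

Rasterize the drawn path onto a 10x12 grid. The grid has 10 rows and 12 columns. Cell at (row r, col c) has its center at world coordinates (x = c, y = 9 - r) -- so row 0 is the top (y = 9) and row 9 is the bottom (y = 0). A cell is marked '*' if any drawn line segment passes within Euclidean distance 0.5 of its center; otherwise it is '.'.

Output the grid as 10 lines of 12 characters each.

Answer: ..*.........
..*.........
..*.........
..*.........
..*.........
..*.........
..*.........
..*.........
..*.........
..*.........

Derivation:
Segment 0: (2,6) -> (2,9)
Segment 1: (2,9) -> (2,3)
Segment 2: (2,3) -> (2,0)
Segment 3: (2,0) -> (2,4)
Segment 4: (2,4) -> (2,3)
Segment 5: (2,3) -> (2,0)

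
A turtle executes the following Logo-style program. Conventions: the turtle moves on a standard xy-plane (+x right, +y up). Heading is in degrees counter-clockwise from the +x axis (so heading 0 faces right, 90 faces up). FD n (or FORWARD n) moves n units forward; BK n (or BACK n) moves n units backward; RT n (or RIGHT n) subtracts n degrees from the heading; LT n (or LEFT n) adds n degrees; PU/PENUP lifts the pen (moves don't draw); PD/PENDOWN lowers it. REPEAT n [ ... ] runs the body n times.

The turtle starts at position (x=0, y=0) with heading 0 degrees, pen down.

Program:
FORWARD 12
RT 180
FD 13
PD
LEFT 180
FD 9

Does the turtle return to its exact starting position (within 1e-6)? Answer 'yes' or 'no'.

Answer: no

Derivation:
Executing turtle program step by step:
Start: pos=(0,0), heading=0, pen down
FD 12: (0,0) -> (12,0) [heading=0, draw]
RT 180: heading 0 -> 180
FD 13: (12,0) -> (-1,0) [heading=180, draw]
PD: pen down
LT 180: heading 180 -> 0
FD 9: (-1,0) -> (8,0) [heading=0, draw]
Final: pos=(8,0), heading=0, 3 segment(s) drawn

Start position: (0, 0)
Final position: (8, 0)
Distance = 8; >= 1e-6 -> NOT closed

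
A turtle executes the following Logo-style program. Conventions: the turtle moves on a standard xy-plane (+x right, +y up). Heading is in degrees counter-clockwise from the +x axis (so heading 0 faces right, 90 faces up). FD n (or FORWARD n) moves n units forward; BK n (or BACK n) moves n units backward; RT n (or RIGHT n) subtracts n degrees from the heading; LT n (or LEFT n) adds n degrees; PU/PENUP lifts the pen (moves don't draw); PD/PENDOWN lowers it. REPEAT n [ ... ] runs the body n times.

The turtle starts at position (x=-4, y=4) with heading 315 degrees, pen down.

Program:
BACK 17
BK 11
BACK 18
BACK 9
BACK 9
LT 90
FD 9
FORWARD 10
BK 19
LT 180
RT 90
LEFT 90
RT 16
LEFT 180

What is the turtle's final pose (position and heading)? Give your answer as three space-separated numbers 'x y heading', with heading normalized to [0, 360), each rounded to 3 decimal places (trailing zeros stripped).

Executing turtle program step by step:
Start: pos=(-4,4), heading=315, pen down
BK 17: (-4,4) -> (-16.021,16.021) [heading=315, draw]
BK 11: (-16.021,16.021) -> (-23.799,23.799) [heading=315, draw]
BK 18: (-23.799,23.799) -> (-36.527,36.527) [heading=315, draw]
BK 9: (-36.527,36.527) -> (-42.891,42.891) [heading=315, draw]
BK 9: (-42.891,42.891) -> (-49.255,49.255) [heading=315, draw]
LT 90: heading 315 -> 45
FD 9: (-49.255,49.255) -> (-42.891,55.619) [heading=45, draw]
FD 10: (-42.891,55.619) -> (-35.82,62.69) [heading=45, draw]
BK 19: (-35.82,62.69) -> (-49.255,49.255) [heading=45, draw]
LT 180: heading 45 -> 225
RT 90: heading 225 -> 135
LT 90: heading 135 -> 225
RT 16: heading 225 -> 209
LT 180: heading 209 -> 29
Final: pos=(-49.255,49.255), heading=29, 8 segment(s) drawn

Answer: -49.255 49.255 29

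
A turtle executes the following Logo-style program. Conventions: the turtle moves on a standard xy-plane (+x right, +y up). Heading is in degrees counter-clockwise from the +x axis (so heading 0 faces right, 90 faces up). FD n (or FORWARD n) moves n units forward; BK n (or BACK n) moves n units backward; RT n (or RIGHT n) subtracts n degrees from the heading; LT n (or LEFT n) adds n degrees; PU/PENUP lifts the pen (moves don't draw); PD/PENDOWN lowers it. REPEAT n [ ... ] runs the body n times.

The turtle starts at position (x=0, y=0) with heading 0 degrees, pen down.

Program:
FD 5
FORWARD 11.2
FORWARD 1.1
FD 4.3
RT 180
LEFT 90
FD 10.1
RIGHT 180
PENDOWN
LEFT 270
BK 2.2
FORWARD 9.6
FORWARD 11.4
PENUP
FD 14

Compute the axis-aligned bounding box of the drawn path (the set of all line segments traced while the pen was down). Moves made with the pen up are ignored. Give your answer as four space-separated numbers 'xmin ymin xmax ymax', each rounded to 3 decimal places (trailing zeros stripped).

Answer: 0 -10.1 40.4 0

Derivation:
Executing turtle program step by step:
Start: pos=(0,0), heading=0, pen down
FD 5: (0,0) -> (5,0) [heading=0, draw]
FD 11.2: (5,0) -> (16.2,0) [heading=0, draw]
FD 1.1: (16.2,0) -> (17.3,0) [heading=0, draw]
FD 4.3: (17.3,0) -> (21.6,0) [heading=0, draw]
RT 180: heading 0 -> 180
LT 90: heading 180 -> 270
FD 10.1: (21.6,0) -> (21.6,-10.1) [heading=270, draw]
RT 180: heading 270 -> 90
PD: pen down
LT 270: heading 90 -> 0
BK 2.2: (21.6,-10.1) -> (19.4,-10.1) [heading=0, draw]
FD 9.6: (19.4,-10.1) -> (29,-10.1) [heading=0, draw]
FD 11.4: (29,-10.1) -> (40.4,-10.1) [heading=0, draw]
PU: pen up
FD 14: (40.4,-10.1) -> (54.4,-10.1) [heading=0, move]
Final: pos=(54.4,-10.1), heading=0, 8 segment(s) drawn

Segment endpoints: x in {0, 5, 16.2, 17.3, 19.4, 21.6, 29, 40.4}, y in {-10.1, 0}
xmin=0, ymin=-10.1, xmax=40.4, ymax=0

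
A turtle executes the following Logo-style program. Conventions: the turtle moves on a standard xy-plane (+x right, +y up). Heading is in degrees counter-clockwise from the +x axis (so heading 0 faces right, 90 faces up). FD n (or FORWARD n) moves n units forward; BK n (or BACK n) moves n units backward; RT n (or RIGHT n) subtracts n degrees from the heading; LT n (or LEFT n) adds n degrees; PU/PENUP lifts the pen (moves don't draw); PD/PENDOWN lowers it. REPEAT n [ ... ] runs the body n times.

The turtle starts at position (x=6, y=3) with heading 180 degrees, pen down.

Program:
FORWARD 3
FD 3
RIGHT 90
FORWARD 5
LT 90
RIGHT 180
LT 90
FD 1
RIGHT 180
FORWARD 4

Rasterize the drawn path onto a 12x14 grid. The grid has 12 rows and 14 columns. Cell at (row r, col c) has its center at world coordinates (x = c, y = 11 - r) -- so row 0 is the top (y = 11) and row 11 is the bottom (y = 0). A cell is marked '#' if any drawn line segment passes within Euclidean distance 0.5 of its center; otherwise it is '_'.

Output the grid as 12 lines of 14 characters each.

Answer: ______________
______________
#_____________
#_____________
#_____________
#_____________
#_____________
#_____________
#######_______
______________
______________
______________

Derivation:
Segment 0: (6,3) -> (3,3)
Segment 1: (3,3) -> (0,3)
Segment 2: (0,3) -> (0,8)
Segment 3: (0,8) -> (0,9)
Segment 4: (0,9) -> (0,5)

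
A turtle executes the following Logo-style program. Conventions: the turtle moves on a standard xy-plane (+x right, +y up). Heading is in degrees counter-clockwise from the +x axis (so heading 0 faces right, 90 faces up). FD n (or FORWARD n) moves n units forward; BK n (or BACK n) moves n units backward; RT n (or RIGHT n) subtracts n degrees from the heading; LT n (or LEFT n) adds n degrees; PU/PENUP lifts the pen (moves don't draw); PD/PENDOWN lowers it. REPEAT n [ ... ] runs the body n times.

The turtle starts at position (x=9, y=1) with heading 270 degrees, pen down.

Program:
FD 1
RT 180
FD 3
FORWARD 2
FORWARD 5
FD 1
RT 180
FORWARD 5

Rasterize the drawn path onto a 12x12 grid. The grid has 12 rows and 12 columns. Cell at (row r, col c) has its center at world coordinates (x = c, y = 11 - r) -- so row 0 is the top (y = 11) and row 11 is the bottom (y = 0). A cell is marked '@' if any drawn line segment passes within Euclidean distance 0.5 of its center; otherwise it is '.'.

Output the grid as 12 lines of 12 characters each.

Answer: .........@..
.........@..
.........@..
.........@..
.........@..
.........@..
.........@..
.........@..
.........@..
.........@..
.........@..
.........@..

Derivation:
Segment 0: (9,1) -> (9,0)
Segment 1: (9,0) -> (9,3)
Segment 2: (9,3) -> (9,5)
Segment 3: (9,5) -> (9,10)
Segment 4: (9,10) -> (9,11)
Segment 5: (9,11) -> (9,6)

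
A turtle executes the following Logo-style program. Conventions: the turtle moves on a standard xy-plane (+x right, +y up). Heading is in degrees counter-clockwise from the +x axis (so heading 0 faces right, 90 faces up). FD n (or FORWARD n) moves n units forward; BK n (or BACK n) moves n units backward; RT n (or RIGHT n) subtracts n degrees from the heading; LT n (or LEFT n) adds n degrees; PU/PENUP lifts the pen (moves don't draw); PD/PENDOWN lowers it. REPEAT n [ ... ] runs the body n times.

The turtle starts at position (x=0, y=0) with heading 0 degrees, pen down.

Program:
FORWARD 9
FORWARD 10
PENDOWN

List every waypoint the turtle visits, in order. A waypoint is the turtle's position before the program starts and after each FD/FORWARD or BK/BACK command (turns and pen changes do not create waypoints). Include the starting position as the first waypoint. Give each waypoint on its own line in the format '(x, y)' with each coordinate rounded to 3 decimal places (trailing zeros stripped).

Answer: (0, 0)
(9, 0)
(19, 0)

Derivation:
Executing turtle program step by step:
Start: pos=(0,0), heading=0, pen down
FD 9: (0,0) -> (9,0) [heading=0, draw]
FD 10: (9,0) -> (19,0) [heading=0, draw]
PD: pen down
Final: pos=(19,0), heading=0, 2 segment(s) drawn
Waypoints (3 total):
(0, 0)
(9, 0)
(19, 0)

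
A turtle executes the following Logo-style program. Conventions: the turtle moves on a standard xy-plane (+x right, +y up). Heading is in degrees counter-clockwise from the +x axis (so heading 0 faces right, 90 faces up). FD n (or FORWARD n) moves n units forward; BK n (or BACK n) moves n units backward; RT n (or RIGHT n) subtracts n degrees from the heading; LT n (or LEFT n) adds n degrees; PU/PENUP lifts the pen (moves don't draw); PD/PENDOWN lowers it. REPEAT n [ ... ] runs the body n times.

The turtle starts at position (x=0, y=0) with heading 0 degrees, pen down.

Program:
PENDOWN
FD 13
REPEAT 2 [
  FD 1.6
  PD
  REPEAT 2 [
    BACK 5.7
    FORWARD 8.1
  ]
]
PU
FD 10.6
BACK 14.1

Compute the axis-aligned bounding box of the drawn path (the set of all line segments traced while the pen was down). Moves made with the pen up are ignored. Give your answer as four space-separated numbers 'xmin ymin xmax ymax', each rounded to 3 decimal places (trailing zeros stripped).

Executing turtle program step by step:
Start: pos=(0,0), heading=0, pen down
PD: pen down
FD 13: (0,0) -> (13,0) [heading=0, draw]
REPEAT 2 [
  -- iteration 1/2 --
  FD 1.6: (13,0) -> (14.6,0) [heading=0, draw]
  PD: pen down
  REPEAT 2 [
    -- iteration 1/2 --
    BK 5.7: (14.6,0) -> (8.9,0) [heading=0, draw]
    FD 8.1: (8.9,0) -> (17,0) [heading=0, draw]
    -- iteration 2/2 --
    BK 5.7: (17,0) -> (11.3,0) [heading=0, draw]
    FD 8.1: (11.3,0) -> (19.4,0) [heading=0, draw]
  ]
  -- iteration 2/2 --
  FD 1.6: (19.4,0) -> (21,0) [heading=0, draw]
  PD: pen down
  REPEAT 2 [
    -- iteration 1/2 --
    BK 5.7: (21,0) -> (15.3,0) [heading=0, draw]
    FD 8.1: (15.3,0) -> (23.4,0) [heading=0, draw]
    -- iteration 2/2 --
    BK 5.7: (23.4,0) -> (17.7,0) [heading=0, draw]
    FD 8.1: (17.7,0) -> (25.8,0) [heading=0, draw]
  ]
]
PU: pen up
FD 10.6: (25.8,0) -> (36.4,0) [heading=0, move]
BK 14.1: (36.4,0) -> (22.3,0) [heading=0, move]
Final: pos=(22.3,0), heading=0, 11 segment(s) drawn

Segment endpoints: x in {0, 8.9, 11.3, 13, 14.6, 15.3, 17, 17.7, 19.4, 21, 23.4, 25.8}, y in {0}
xmin=0, ymin=0, xmax=25.8, ymax=0

Answer: 0 0 25.8 0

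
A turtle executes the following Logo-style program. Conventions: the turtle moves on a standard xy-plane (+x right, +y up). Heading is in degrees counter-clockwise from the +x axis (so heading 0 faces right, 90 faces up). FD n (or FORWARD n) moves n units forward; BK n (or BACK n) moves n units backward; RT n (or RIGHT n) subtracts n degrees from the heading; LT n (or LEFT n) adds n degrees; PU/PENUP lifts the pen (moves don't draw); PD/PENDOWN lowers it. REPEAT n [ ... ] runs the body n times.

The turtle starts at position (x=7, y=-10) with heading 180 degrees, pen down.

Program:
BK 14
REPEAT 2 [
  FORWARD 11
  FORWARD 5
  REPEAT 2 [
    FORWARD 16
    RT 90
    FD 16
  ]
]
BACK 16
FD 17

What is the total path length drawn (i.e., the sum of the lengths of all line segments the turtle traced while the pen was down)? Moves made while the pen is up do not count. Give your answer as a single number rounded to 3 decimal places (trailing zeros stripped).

Executing turtle program step by step:
Start: pos=(7,-10), heading=180, pen down
BK 14: (7,-10) -> (21,-10) [heading=180, draw]
REPEAT 2 [
  -- iteration 1/2 --
  FD 11: (21,-10) -> (10,-10) [heading=180, draw]
  FD 5: (10,-10) -> (5,-10) [heading=180, draw]
  REPEAT 2 [
    -- iteration 1/2 --
    FD 16: (5,-10) -> (-11,-10) [heading=180, draw]
    RT 90: heading 180 -> 90
    FD 16: (-11,-10) -> (-11,6) [heading=90, draw]
    -- iteration 2/2 --
    FD 16: (-11,6) -> (-11,22) [heading=90, draw]
    RT 90: heading 90 -> 0
    FD 16: (-11,22) -> (5,22) [heading=0, draw]
  ]
  -- iteration 2/2 --
  FD 11: (5,22) -> (16,22) [heading=0, draw]
  FD 5: (16,22) -> (21,22) [heading=0, draw]
  REPEAT 2 [
    -- iteration 1/2 --
    FD 16: (21,22) -> (37,22) [heading=0, draw]
    RT 90: heading 0 -> 270
    FD 16: (37,22) -> (37,6) [heading=270, draw]
    -- iteration 2/2 --
    FD 16: (37,6) -> (37,-10) [heading=270, draw]
    RT 90: heading 270 -> 180
    FD 16: (37,-10) -> (21,-10) [heading=180, draw]
  ]
]
BK 16: (21,-10) -> (37,-10) [heading=180, draw]
FD 17: (37,-10) -> (20,-10) [heading=180, draw]
Final: pos=(20,-10), heading=180, 15 segment(s) drawn

Segment lengths:
  seg 1: (7,-10) -> (21,-10), length = 14
  seg 2: (21,-10) -> (10,-10), length = 11
  seg 3: (10,-10) -> (5,-10), length = 5
  seg 4: (5,-10) -> (-11,-10), length = 16
  seg 5: (-11,-10) -> (-11,6), length = 16
  seg 6: (-11,6) -> (-11,22), length = 16
  seg 7: (-11,22) -> (5,22), length = 16
  seg 8: (5,22) -> (16,22), length = 11
  seg 9: (16,22) -> (21,22), length = 5
  seg 10: (21,22) -> (37,22), length = 16
  seg 11: (37,22) -> (37,6), length = 16
  seg 12: (37,6) -> (37,-10), length = 16
  seg 13: (37,-10) -> (21,-10), length = 16
  seg 14: (21,-10) -> (37,-10), length = 16
  seg 15: (37,-10) -> (20,-10), length = 17
Total = 207

Answer: 207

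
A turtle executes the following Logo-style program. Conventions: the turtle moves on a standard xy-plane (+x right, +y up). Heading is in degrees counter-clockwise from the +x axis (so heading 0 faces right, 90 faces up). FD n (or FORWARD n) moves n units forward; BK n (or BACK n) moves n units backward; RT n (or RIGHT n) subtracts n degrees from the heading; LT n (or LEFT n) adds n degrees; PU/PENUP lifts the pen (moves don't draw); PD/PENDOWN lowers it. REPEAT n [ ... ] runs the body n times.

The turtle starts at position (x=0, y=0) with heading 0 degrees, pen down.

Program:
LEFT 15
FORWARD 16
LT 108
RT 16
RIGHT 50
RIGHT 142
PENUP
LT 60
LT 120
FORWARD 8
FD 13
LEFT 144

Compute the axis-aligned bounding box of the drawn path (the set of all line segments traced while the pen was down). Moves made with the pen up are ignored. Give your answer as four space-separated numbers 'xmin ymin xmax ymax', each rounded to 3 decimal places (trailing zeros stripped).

Answer: 0 0 15.455 4.141

Derivation:
Executing turtle program step by step:
Start: pos=(0,0), heading=0, pen down
LT 15: heading 0 -> 15
FD 16: (0,0) -> (15.455,4.141) [heading=15, draw]
LT 108: heading 15 -> 123
RT 16: heading 123 -> 107
RT 50: heading 107 -> 57
RT 142: heading 57 -> 275
PU: pen up
LT 60: heading 275 -> 335
LT 120: heading 335 -> 95
FD 8: (15.455,4.141) -> (14.758,12.111) [heading=95, move]
FD 13: (14.758,12.111) -> (13.625,25.061) [heading=95, move]
LT 144: heading 95 -> 239
Final: pos=(13.625,25.061), heading=239, 1 segment(s) drawn

Segment endpoints: x in {0, 15.455}, y in {0, 4.141}
xmin=0, ymin=0, xmax=15.455, ymax=4.141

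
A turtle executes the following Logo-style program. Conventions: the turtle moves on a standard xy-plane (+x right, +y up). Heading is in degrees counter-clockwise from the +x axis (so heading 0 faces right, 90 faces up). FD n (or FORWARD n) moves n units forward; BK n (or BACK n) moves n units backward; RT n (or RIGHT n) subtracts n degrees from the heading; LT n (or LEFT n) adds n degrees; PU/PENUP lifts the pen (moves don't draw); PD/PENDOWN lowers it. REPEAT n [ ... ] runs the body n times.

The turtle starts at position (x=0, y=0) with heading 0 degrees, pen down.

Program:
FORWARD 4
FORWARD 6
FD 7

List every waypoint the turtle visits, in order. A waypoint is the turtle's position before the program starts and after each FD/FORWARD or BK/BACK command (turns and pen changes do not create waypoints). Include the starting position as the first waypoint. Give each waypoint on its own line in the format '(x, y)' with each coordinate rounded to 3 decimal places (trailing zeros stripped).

Executing turtle program step by step:
Start: pos=(0,0), heading=0, pen down
FD 4: (0,0) -> (4,0) [heading=0, draw]
FD 6: (4,0) -> (10,0) [heading=0, draw]
FD 7: (10,0) -> (17,0) [heading=0, draw]
Final: pos=(17,0), heading=0, 3 segment(s) drawn
Waypoints (4 total):
(0, 0)
(4, 0)
(10, 0)
(17, 0)

Answer: (0, 0)
(4, 0)
(10, 0)
(17, 0)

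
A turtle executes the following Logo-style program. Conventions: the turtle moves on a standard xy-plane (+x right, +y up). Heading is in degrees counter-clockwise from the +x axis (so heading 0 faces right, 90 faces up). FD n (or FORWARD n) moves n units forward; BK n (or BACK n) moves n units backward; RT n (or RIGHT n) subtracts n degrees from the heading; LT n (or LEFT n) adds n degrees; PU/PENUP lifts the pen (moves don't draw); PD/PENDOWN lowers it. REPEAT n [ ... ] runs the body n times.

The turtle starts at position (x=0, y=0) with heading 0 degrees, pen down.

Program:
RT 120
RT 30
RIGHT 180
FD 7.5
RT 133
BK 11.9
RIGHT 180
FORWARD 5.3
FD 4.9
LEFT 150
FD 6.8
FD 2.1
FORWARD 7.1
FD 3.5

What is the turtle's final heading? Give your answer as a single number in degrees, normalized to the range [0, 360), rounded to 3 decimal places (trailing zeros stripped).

Executing turtle program step by step:
Start: pos=(0,0), heading=0, pen down
RT 120: heading 0 -> 240
RT 30: heading 240 -> 210
RT 180: heading 210 -> 30
FD 7.5: (0,0) -> (6.495,3.75) [heading=30, draw]
RT 133: heading 30 -> 257
BK 11.9: (6.495,3.75) -> (9.172,15.345) [heading=257, draw]
RT 180: heading 257 -> 77
FD 5.3: (9.172,15.345) -> (10.364,20.509) [heading=77, draw]
FD 4.9: (10.364,20.509) -> (11.467,25.284) [heading=77, draw]
LT 150: heading 77 -> 227
FD 6.8: (11.467,25.284) -> (6.829,20.31) [heading=227, draw]
FD 2.1: (6.829,20.31) -> (5.397,18.775) [heading=227, draw]
FD 7.1: (5.397,18.775) -> (0.555,13.582) [heading=227, draw]
FD 3.5: (0.555,13.582) -> (-1.832,11.022) [heading=227, draw]
Final: pos=(-1.832,11.022), heading=227, 8 segment(s) drawn

Answer: 227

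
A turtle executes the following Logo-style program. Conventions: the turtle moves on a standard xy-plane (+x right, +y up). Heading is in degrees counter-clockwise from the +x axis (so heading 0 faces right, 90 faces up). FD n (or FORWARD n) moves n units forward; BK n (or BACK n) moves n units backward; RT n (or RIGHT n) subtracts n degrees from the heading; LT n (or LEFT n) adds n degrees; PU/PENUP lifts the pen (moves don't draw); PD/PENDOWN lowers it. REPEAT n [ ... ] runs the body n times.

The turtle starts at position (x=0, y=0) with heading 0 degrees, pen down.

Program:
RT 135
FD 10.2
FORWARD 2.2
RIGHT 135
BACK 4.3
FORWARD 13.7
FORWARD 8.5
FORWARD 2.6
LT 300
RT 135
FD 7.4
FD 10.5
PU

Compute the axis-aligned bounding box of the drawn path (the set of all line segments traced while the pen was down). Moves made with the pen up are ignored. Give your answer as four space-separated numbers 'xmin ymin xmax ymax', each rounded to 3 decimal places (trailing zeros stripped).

Executing turtle program step by step:
Start: pos=(0,0), heading=0, pen down
RT 135: heading 0 -> 225
FD 10.2: (0,0) -> (-7.212,-7.212) [heading=225, draw]
FD 2.2: (-7.212,-7.212) -> (-8.768,-8.768) [heading=225, draw]
RT 135: heading 225 -> 90
BK 4.3: (-8.768,-8.768) -> (-8.768,-13.068) [heading=90, draw]
FD 13.7: (-8.768,-13.068) -> (-8.768,0.632) [heading=90, draw]
FD 8.5: (-8.768,0.632) -> (-8.768,9.132) [heading=90, draw]
FD 2.6: (-8.768,9.132) -> (-8.768,11.732) [heading=90, draw]
LT 300: heading 90 -> 30
RT 135: heading 30 -> 255
FD 7.4: (-8.768,11.732) -> (-10.683,4.584) [heading=255, draw]
FD 10.5: (-10.683,4.584) -> (-13.401,-5.558) [heading=255, draw]
PU: pen up
Final: pos=(-13.401,-5.558), heading=255, 8 segment(s) drawn

Segment endpoints: x in {-13.401, -10.683, -8.768, -8.768, -8.768, -7.212, 0}, y in {-13.068, -8.768, -7.212, -5.558, 0, 0.632, 4.584, 9.132, 11.732}
xmin=-13.401, ymin=-13.068, xmax=0, ymax=11.732

Answer: -13.401 -13.068 0 11.732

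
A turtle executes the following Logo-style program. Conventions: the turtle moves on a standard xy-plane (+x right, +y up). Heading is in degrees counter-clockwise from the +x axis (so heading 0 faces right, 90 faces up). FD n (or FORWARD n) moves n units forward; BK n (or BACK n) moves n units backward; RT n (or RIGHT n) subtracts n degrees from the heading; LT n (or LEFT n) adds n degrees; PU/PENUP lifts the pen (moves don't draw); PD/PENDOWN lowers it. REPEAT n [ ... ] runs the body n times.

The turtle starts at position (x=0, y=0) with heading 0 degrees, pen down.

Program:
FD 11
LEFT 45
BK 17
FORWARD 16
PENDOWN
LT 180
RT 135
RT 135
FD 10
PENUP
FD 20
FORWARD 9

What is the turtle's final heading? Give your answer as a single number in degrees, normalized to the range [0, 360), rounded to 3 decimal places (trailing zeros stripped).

Executing turtle program step by step:
Start: pos=(0,0), heading=0, pen down
FD 11: (0,0) -> (11,0) [heading=0, draw]
LT 45: heading 0 -> 45
BK 17: (11,0) -> (-1.021,-12.021) [heading=45, draw]
FD 16: (-1.021,-12.021) -> (10.293,-0.707) [heading=45, draw]
PD: pen down
LT 180: heading 45 -> 225
RT 135: heading 225 -> 90
RT 135: heading 90 -> 315
FD 10: (10.293,-0.707) -> (17.364,-7.778) [heading=315, draw]
PU: pen up
FD 20: (17.364,-7.778) -> (31.506,-21.92) [heading=315, move]
FD 9: (31.506,-21.92) -> (37.87,-28.284) [heading=315, move]
Final: pos=(37.87,-28.284), heading=315, 4 segment(s) drawn

Answer: 315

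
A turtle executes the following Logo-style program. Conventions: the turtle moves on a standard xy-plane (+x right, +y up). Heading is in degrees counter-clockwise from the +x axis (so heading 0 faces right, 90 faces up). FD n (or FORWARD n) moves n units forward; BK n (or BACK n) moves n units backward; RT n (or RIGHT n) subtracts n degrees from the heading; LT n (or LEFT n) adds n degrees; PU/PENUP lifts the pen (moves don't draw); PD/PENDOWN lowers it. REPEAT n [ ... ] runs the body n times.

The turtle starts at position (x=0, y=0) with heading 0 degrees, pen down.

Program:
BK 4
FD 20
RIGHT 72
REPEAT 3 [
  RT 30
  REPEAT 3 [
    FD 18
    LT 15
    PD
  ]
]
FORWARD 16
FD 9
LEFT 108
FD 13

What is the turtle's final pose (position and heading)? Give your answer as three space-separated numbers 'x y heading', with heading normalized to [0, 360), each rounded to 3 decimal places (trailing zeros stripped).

Executing turtle program step by step:
Start: pos=(0,0), heading=0, pen down
BK 4: (0,0) -> (-4,0) [heading=0, draw]
FD 20: (-4,0) -> (16,0) [heading=0, draw]
RT 72: heading 0 -> 288
REPEAT 3 [
  -- iteration 1/3 --
  RT 30: heading 288 -> 258
  REPEAT 3 [
    -- iteration 1/3 --
    FD 18: (16,0) -> (12.258,-17.607) [heading=258, draw]
    LT 15: heading 258 -> 273
    PD: pen down
    -- iteration 2/3 --
    FD 18: (12.258,-17.607) -> (13.2,-35.582) [heading=273, draw]
    LT 15: heading 273 -> 288
    PD: pen down
    -- iteration 3/3 --
    FD 18: (13.2,-35.582) -> (18.762,-52.701) [heading=288, draw]
    LT 15: heading 288 -> 303
    PD: pen down
  ]
  -- iteration 2/3 --
  RT 30: heading 303 -> 273
  REPEAT 3 [
    -- iteration 1/3 --
    FD 18: (18.762,-52.701) -> (19.704,-70.676) [heading=273, draw]
    LT 15: heading 273 -> 288
    PD: pen down
    -- iteration 2/3 --
    FD 18: (19.704,-70.676) -> (25.266,-87.795) [heading=288, draw]
    LT 15: heading 288 -> 303
    PD: pen down
    -- iteration 3/3 --
    FD 18: (25.266,-87.795) -> (35.07,-102.891) [heading=303, draw]
    LT 15: heading 303 -> 318
    PD: pen down
  ]
  -- iteration 3/3 --
  RT 30: heading 318 -> 288
  REPEAT 3 [
    -- iteration 1/3 --
    FD 18: (35.07,-102.891) -> (40.632,-120.01) [heading=288, draw]
    LT 15: heading 288 -> 303
    PD: pen down
    -- iteration 2/3 --
    FD 18: (40.632,-120.01) -> (50.436,-135.107) [heading=303, draw]
    LT 15: heading 303 -> 318
    PD: pen down
    -- iteration 3/3 --
    FD 18: (50.436,-135.107) -> (63.812,-147.151) [heading=318, draw]
    LT 15: heading 318 -> 333
    PD: pen down
  ]
]
FD 16: (63.812,-147.151) -> (78.068,-154.415) [heading=333, draw]
FD 9: (78.068,-154.415) -> (86.087,-158.501) [heading=333, draw]
LT 108: heading 333 -> 81
FD 13: (86.087,-158.501) -> (88.121,-145.661) [heading=81, draw]
Final: pos=(88.121,-145.661), heading=81, 14 segment(s) drawn

Answer: 88.121 -145.661 81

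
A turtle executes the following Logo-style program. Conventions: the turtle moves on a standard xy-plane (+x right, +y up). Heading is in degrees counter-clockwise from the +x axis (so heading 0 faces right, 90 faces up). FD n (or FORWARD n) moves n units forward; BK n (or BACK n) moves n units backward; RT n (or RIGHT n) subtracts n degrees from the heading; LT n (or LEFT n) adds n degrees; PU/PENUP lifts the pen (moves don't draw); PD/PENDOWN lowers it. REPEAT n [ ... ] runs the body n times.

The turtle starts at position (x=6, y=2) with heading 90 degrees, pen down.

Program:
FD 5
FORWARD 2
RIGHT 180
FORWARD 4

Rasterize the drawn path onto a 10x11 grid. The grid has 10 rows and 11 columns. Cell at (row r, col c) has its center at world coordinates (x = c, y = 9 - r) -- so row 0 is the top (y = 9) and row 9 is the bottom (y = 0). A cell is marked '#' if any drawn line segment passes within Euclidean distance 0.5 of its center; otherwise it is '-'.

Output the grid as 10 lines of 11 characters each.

Answer: ------#----
------#----
------#----
------#----
------#----
------#----
------#----
------#----
-----------
-----------

Derivation:
Segment 0: (6,2) -> (6,7)
Segment 1: (6,7) -> (6,9)
Segment 2: (6,9) -> (6,5)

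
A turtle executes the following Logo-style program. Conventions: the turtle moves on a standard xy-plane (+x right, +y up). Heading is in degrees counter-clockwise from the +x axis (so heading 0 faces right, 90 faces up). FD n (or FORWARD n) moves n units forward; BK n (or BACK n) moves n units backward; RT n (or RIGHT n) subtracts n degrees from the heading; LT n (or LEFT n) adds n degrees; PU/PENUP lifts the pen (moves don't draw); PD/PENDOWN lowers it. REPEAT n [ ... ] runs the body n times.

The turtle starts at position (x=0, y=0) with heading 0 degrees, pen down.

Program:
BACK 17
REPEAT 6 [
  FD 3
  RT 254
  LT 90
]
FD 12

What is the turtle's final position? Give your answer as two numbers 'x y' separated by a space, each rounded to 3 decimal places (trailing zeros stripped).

Executing turtle program step by step:
Start: pos=(0,0), heading=0, pen down
BK 17: (0,0) -> (-17,0) [heading=0, draw]
REPEAT 6 [
  -- iteration 1/6 --
  FD 3: (-17,0) -> (-14,0) [heading=0, draw]
  RT 254: heading 0 -> 106
  LT 90: heading 106 -> 196
  -- iteration 2/6 --
  FD 3: (-14,0) -> (-16.884,-0.827) [heading=196, draw]
  RT 254: heading 196 -> 302
  LT 90: heading 302 -> 32
  -- iteration 3/6 --
  FD 3: (-16.884,-0.827) -> (-14.34,0.763) [heading=32, draw]
  RT 254: heading 32 -> 138
  LT 90: heading 138 -> 228
  -- iteration 4/6 --
  FD 3: (-14.34,0.763) -> (-16.347,-1.467) [heading=228, draw]
  RT 254: heading 228 -> 334
  LT 90: heading 334 -> 64
  -- iteration 5/6 --
  FD 3: (-16.347,-1.467) -> (-15.032,1.23) [heading=64, draw]
  RT 254: heading 64 -> 170
  LT 90: heading 170 -> 260
  -- iteration 6/6 --
  FD 3: (-15.032,1.23) -> (-15.553,-1.725) [heading=260, draw]
  RT 254: heading 260 -> 6
  LT 90: heading 6 -> 96
]
FD 12: (-15.553,-1.725) -> (-16.807,10.21) [heading=96, draw]
Final: pos=(-16.807,10.21), heading=96, 8 segment(s) drawn

Answer: -16.807 10.21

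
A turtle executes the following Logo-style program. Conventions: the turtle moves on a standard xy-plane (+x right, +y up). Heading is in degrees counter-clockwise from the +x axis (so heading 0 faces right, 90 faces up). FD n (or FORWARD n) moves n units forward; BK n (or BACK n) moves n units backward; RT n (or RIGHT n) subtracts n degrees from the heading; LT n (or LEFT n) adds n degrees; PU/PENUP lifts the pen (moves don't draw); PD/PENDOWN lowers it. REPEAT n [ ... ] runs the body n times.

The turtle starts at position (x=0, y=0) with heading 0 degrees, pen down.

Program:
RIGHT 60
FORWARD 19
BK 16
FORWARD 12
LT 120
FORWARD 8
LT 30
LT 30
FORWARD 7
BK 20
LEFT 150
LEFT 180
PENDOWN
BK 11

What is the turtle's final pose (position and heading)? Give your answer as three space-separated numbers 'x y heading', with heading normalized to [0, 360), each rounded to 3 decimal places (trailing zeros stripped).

Answer: 18 -28.321 90

Derivation:
Executing turtle program step by step:
Start: pos=(0,0), heading=0, pen down
RT 60: heading 0 -> 300
FD 19: (0,0) -> (9.5,-16.454) [heading=300, draw]
BK 16: (9.5,-16.454) -> (1.5,-2.598) [heading=300, draw]
FD 12: (1.5,-2.598) -> (7.5,-12.99) [heading=300, draw]
LT 120: heading 300 -> 60
FD 8: (7.5,-12.99) -> (11.5,-6.062) [heading=60, draw]
LT 30: heading 60 -> 90
LT 30: heading 90 -> 120
FD 7: (11.5,-6.062) -> (8,0) [heading=120, draw]
BK 20: (8,0) -> (18,-17.321) [heading=120, draw]
LT 150: heading 120 -> 270
LT 180: heading 270 -> 90
PD: pen down
BK 11: (18,-17.321) -> (18,-28.321) [heading=90, draw]
Final: pos=(18,-28.321), heading=90, 7 segment(s) drawn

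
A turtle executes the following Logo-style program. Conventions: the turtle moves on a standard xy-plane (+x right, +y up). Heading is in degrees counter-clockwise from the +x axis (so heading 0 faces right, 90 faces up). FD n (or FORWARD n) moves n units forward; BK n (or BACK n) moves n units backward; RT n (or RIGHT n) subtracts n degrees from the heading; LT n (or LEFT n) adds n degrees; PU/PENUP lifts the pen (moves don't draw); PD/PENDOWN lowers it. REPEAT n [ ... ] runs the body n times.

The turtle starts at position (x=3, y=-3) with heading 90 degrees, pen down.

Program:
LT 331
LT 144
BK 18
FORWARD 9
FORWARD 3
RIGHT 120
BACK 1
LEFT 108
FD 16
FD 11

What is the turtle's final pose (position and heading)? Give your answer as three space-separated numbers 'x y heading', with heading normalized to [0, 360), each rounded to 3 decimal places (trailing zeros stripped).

Answer: -17.957 -7.534 193

Derivation:
Executing turtle program step by step:
Start: pos=(3,-3), heading=90, pen down
LT 331: heading 90 -> 61
LT 144: heading 61 -> 205
BK 18: (3,-3) -> (19.314,4.607) [heading=205, draw]
FD 9: (19.314,4.607) -> (11.157,0.804) [heading=205, draw]
FD 3: (11.157,0.804) -> (8.438,-0.464) [heading=205, draw]
RT 120: heading 205 -> 85
BK 1: (8.438,-0.464) -> (8.351,-1.46) [heading=85, draw]
LT 108: heading 85 -> 193
FD 16: (8.351,-1.46) -> (-7.239,-5.06) [heading=193, draw]
FD 11: (-7.239,-5.06) -> (-17.957,-7.534) [heading=193, draw]
Final: pos=(-17.957,-7.534), heading=193, 6 segment(s) drawn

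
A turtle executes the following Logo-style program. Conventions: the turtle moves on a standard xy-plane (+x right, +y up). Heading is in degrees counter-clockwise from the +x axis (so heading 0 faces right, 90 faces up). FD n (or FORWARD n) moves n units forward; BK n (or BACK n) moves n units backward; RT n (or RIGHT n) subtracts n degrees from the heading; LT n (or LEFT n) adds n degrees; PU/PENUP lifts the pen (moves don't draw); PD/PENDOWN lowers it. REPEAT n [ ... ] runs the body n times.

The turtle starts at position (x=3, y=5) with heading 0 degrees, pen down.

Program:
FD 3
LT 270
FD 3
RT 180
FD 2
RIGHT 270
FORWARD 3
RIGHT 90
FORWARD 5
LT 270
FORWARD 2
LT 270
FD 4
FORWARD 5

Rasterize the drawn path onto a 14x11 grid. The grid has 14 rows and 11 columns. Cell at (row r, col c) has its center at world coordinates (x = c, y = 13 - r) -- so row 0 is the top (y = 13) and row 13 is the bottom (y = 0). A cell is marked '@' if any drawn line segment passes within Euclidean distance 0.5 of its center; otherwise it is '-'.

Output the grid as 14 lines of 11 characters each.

Segment 0: (3,5) -> (6,5)
Segment 1: (6,5) -> (6,2)
Segment 2: (6,2) -> (6,4)
Segment 3: (6,4) -> (3,4)
Segment 4: (3,4) -> (3,9)
Segment 5: (3,9) -> (5,9)
Segment 6: (5,9) -> (5,5)
Segment 7: (5,5) -> (5,0)

Answer: -----------
-----------
-----------
-----------
---@@@-----
---@-@-----
---@-@-----
---@-@-----
---@@@@----
---@@@@----
-----@@----
-----@@----
-----@-----
-----@-----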